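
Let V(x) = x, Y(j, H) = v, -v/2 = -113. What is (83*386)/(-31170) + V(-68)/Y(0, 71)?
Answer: -2340037/1761105 ≈ -1.3287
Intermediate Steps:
v = 226 (v = -2*(-113) = 226)
Y(j, H) = 226
(83*386)/(-31170) + V(-68)/Y(0, 71) = (83*386)/(-31170) - 68/226 = 32038*(-1/31170) - 68*1/226 = -16019/15585 - 34/113 = -2340037/1761105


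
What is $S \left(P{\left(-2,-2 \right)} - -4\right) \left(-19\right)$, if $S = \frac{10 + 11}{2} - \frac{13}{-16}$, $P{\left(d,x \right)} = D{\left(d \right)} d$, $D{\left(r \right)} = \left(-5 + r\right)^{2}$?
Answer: $\frac{161633}{8} \approx 20204.0$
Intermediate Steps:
$P{\left(d,x \right)} = d \left(-5 + d\right)^{2}$ ($P{\left(d,x \right)} = \left(-5 + d\right)^{2} d = d \left(-5 + d\right)^{2}$)
$S = \frac{181}{16}$ ($S = 21 \cdot \frac{1}{2} - - \frac{13}{16} = \frac{21}{2} + \frac{13}{16} = \frac{181}{16} \approx 11.313$)
$S \left(P{\left(-2,-2 \right)} - -4\right) \left(-19\right) = \frac{181 \left(- 2 \left(-5 - 2\right)^{2} - -4\right)}{16} \left(-19\right) = \frac{181 \left(- 2 \left(-7\right)^{2} + 4\right)}{16} \left(-19\right) = \frac{181 \left(\left(-2\right) 49 + 4\right)}{16} \left(-19\right) = \frac{181 \left(-98 + 4\right)}{16} \left(-19\right) = \frac{181}{16} \left(-94\right) \left(-19\right) = \left(- \frac{8507}{8}\right) \left(-19\right) = \frac{161633}{8}$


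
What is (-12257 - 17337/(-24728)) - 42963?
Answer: -1365462823/24728 ≈ -55219.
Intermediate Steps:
(-12257 - 17337/(-24728)) - 42963 = (-12257 - 17337*(-1)/24728) - 42963 = (-12257 - 1*(-17337/24728)) - 42963 = (-12257 + 17337/24728) - 42963 = -303073759/24728 - 42963 = -1365462823/24728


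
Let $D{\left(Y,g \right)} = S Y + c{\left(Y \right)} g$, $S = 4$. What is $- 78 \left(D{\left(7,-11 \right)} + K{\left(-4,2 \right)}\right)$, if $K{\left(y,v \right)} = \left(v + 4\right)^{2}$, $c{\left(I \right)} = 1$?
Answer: $-4134$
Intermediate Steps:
$D{\left(Y,g \right)} = g + 4 Y$ ($D{\left(Y,g \right)} = 4 Y + 1 g = 4 Y + g = g + 4 Y$)
$K{\left(y,v \right)} = \left(4 + v\right)^{2}$
$- 78 \left(D{\left(7,-11 \right)} + K{\left(-4,2 \right)}\right) = - 78 \left(\left(-11 + 4 \cdot 7\right) + \left(4 + 2\right)^{2}\right) = - 78 \left(\left(-11 + 28\right) + 6^{2}\right) = - 78 \left(17 + 36\right) = \left(-78\right) 53 = -4134$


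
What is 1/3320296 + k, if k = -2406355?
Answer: -7989810881079/3320296 ≈ -2.4064e+6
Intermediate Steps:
1/3320296 + k = 1/3320296 - 2406355 = -7989810881079/3320296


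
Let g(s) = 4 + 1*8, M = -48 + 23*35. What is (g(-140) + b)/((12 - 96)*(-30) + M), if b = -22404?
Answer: -22392/3277 ≈ -6.8331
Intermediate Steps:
M = 757 (M = -48 + 805 = 757)
g(s) = 12 (g(s) = 4 + 8 = 12)
(g(-140) + b)/((12 - 96)*(-30) + M) = (12 - 22404)/((12 - 96)*(-30) + 757) = -22392/(-84*(-30) + 757) = -22392/(2520 + 757) = -22392/3277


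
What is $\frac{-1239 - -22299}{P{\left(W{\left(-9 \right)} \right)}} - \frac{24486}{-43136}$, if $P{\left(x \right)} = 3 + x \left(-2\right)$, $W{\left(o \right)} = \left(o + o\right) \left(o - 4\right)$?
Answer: $- \frac{29901939}{668608} \approx -44.723$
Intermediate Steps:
$W{\left(o \right)} = 2 o \left(-4 + o\right)$ ($W{\left(o \right)} = 2 o \left(o + \left(-7 + 3\right)\right) = 2 o \left(o - 4\right) = 2 o \left(-4 + o\right)$)
$P{\left(x \right)} = 3 - 2 x$
$\frac{-1239 - -22299}{P{\left(W{\left(-9 \right)} \right)}} - \frac{24486}{-43136} = \frac{-1239 - -22299}{3 - 2 \cdot 2 \left(-9\right) \left(-4 - 9\right)} - \frac{24486}{-43136} = \frac{-1239 + 22299}{3 - 2 \cdot 2 \left(-9\right) \left(-13\right)} - - \frac{12243}{21568} = \frac{21060}{3 - 468} + \frac{12243}{21568} = \frac{21060}{-465} + \frac{12243}{21568} = 21060 \left(- \frac{1}{465}\right) + \frac{12243}{21568} = - \frac{1404}{31} + \frac{12243}{21568} = - \frac{29901939}{668608}$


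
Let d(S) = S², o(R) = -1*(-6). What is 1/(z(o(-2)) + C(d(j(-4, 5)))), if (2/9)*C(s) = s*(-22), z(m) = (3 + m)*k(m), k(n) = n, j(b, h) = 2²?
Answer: -1/1530 ≈ -0.00065359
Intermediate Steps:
j(b, h) = 4
o(R) = 6
z(m) = m*(3 + m) (z(m) = (3 + m)*m = m*(3 + m))
C(s) = -99*s (C(s) = 9*(s*(-22))/2 = 9*(-22*s)/2 = -99*s)
1/(z(o(-2)) + C(d(j(-4, 5)))) = 1/(6*(3 + 6) - 99*4²) = 1/(6*9 - 99*16) = 1/(54 - 1584) = 1/(-1530) = -1/1530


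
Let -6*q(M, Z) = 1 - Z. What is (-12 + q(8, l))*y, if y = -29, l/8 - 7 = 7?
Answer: -377/2 ≈ -188.50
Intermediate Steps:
l = 112 (l = 56 + 8*7 = 56 + 56 = 112)
q(M, Z) = -1/6 + Z/6 (q(M, Z) = -(1 - Z)/6 = -1/6 + Z/6)
(-12 + q(8, l))*y = (-12 + (-1/6 + (1/6)*112))*(-29) = (-12 + (-1/6 + 56/3))*(-29) = (-12 + 37/2)*(-29) = (13/2)*(-29) = -377/2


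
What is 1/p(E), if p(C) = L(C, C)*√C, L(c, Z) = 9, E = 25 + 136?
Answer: √161/1449 ≈ 0.0087568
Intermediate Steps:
E = 161
p(C) = 9*√C
1/p(E) = 1/(9*√161) = √161/1449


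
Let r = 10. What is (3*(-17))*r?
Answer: -510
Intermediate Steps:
(3*(-17))*r = (3*(-17))*10 = -51*10 = -510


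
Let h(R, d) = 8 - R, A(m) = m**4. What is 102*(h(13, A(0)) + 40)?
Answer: 3570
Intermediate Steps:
102*(h(13, A(0)) + 40) = 102*((8 - 1*13) + 40) = 102*((8 - 13) + 40) = 102*(-5 + 40) = 102*35 = 3570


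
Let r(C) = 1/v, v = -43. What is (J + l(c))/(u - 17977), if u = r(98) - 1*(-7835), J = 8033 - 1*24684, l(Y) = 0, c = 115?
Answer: 715993/436107 ≈ 1.6418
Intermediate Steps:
r(C) = -1/43 (r(C) = 1/(-43) = -1/43)
J = -16651 (J = 8033 - 24684 = -16651)
u = 336904/43 (u = -1/43 - 1*(-7835) = -1/43 + 7835 = 336904/43 ≈ 7835.0)
(J + l(c))/(u - 17977) = (-16651 + 0)/(336904/43 - 17977) = -16651/(-436107/43) = -16651*(-43/436107) = 715993/436107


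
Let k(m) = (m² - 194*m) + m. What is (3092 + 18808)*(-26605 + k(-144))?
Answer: 480113700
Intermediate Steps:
k(m) = m² - 193*m
(3092 + 18808)*(-26605 + k(-144)) = (3092 + 18808)*(-26605 - 144*(-193 - 144)) = 21900*(-26605 - 144*(-337)) = 21900*(-26605 + 48528) = 21900*21923 = 480113700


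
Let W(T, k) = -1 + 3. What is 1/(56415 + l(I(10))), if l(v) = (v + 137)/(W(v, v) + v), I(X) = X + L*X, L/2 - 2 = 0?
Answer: 52/2933767 ≈ 1.7725e-5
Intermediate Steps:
L = 4 (L = 4 + 2*0 = 4 + 0 = 4)
W(T, k) = 2
I(X) = 5*X (I(X) = X + 4*X = 5*X)
l(v) = (137 + v)/(2 + v) (l(v) = (v + 137)/(2 + v) = (137 + v)/(2 + v))
1/(56415 + l(I(10))) = 1/(56415 + (137 + 5*10)/(2 + 5*10)) = 1/(56415 + (137 + 50)/(2 + 50)) = 1/(56415 + 187/52) = 1/(2933767/52) = 52/2933767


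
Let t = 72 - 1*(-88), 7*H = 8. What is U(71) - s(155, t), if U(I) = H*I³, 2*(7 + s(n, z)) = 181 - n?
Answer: 2863246/7 ≈ 4.0904e+5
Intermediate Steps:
H = 8/7 (H = (⅐)*8 = 8/7 ≈ 1.1429)
t = 160 (t = 72 + 88 = 160)
s(n, z) = 167/2 - n/2 (s(n, z) = -7 + (181 - n)/2 = -7 + (181/2 - n/2) = 167/2 - n/2)
U(I) = 8*I³/7
U(71) - s(155, t) = (8/7)*71³ - (167/2 - ½*155) = (8/7)*357911 - (167/2 - 155/2) = 2863288/7 - 1*6 = 2863288/7 - 6 = 2863246/7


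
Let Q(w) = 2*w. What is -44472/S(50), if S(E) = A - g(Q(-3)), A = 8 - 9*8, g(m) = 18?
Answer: 22236/41 ≈ 542.34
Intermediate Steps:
A = -64 (A = 8 - 72 = -64)
S(E) = -82 (S(E) = -64 - 1*18 = -64 - 18 = -82)
-44472/S(50) = -44472/(-82) = -44472*(-1/82) = 22236/41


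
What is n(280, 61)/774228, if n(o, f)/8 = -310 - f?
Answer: -106/27651 ≈ -0.0038335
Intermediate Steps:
n(o, f) = -2480 - 8*f (n(o, f) = 8*(-310 - f) = -2480 - 8*f)
n(280, 61)/774228 = (-2480 - 8*61)/774228 = (-2480 - 488)*(1/774228) = -2968*1/774228 = -106/27651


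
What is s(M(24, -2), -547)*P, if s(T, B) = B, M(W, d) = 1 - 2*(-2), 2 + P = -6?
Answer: 4376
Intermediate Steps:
P = -8 (P = -2 - 6 = -8)
M(W, d) = 5 (M(W, d) = 1 + 4 = 5)
s(M(24, -2), -547)*P = -547*(-8) = 4376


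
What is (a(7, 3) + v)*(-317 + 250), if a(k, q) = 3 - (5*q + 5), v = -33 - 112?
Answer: 10854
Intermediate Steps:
v = -145
a(k, q) = -2 - 5*q (a(k, q) = 3 - (5 + 5*q) = 3 + (-5 - 5*q) = -2 - 5*q)
(a(7, 3) + v)*(-317 + 250) = ((-2 - 5*3) - 145)*(-317 + 250) = ((-2 - 15) - 145)*(-67) = (-17 - 145)*(-67) = -162*(-67) = 10854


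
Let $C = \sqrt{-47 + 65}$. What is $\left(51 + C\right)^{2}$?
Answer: $2619 + 306 \sqrt{2} \approx 3051.8$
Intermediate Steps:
$C = 3 \sqrt{2}$ ($C = \sqrt{18} = 3 \sqrt{2} \approx 4.2426$)
$\left(51 + C\right)^{2} = \left(51 + 3 \sqrt{2}\right)^{2}$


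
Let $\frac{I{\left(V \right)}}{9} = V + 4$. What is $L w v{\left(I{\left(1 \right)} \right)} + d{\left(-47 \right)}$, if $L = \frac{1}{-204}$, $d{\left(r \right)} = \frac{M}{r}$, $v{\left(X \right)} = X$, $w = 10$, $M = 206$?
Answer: $- \frac{10529}{1598} \approx -6.5889$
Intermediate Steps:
$I{\left(V \right)} = 36 + 9 V$ ($I{\left(V \right)} = 9 \left(V + 4\right) = 9 \left(4 + V\right) = 36 + 9 V$)
$d{\left(r \right)} = \frac{206}{r}$
$L = - \frac{1}{204} \approx -0.004902$
$L w v{\left(I{\left(1 \right)} \right)} + d{\left(-47 \right)} = \left(- \frac{1}{204}\right) 10 \left(36 + 9 \cdot 1\right) + \frac{206}{-47} = - \frac{5 \left(36 + 9\right)}{102} + 206 \left(- \frac{1}{47}\right) = \left(- \frac{5}{102}\right) 45 - \frac{206}{47} = - \frac{75}{34} - \frac{206}{47} = - \frac{10529}{1598}$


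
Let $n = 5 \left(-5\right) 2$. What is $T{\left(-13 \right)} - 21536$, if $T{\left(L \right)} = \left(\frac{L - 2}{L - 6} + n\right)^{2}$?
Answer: $- \frac{6900271}{361} \approx -19114.0$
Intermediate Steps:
$n = -50$ ($n = \left(-25\right) 2 = -50$)
$T{\left(L \right)} = \left(-50 + \frac{-2 + L}{-6 + L}\right)^{2}$ ($T{\left(L \right)} = \left(\frac{L - 2}{L - 6} - 50\right)^{2} = \left(\frac{-2 + L}{-6 + L} - 50\right)^{2} = \left(-50 + \frac{-2 + L}{-6 + L}\right)^{2}$)
$T{\left(-13 \right)} - 21536 = \frac{\left(298 - -637\right)^{2}}{\left(-6 - 13\right)^{2}} - 21536 = \frac{\left(298 + 637\right)^{2}}{361} - 21536 = \frac{935^{2}}{361} - 21536 = \frac{1}{361} \cdot 874225 - 21536 = \frac{874225}{361} - 21536 = - \frac{6900271}{361}$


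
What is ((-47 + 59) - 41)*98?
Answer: -2842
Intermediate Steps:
((-47 + 59) - 41)*98 = (12 - 41)*98 = -29*98 = -2842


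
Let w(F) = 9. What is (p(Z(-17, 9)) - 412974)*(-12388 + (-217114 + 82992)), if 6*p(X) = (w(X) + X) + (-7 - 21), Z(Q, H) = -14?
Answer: 60505626545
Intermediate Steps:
p(X) = -19/6 + X/6 (p(X) = ((9 + X) + (-7 - 21))/6 = ((9 + X) - 28)/6 = (-19 + X)/6 = -19/6 + X/6)
(p(Z(-17, 9)) - 412974)*(-12388 + (-217114 + 82992)) = ((-19/6 + (⅙)*(-14)) - 412974)*(-12388 + (-217114 + 82992)) = ((-19/6 - 7/3) - 412974)*(-12388 - 134122) = (-11/2 - 412974)*(-146510) = -825959/2*(-146510) = 60505626545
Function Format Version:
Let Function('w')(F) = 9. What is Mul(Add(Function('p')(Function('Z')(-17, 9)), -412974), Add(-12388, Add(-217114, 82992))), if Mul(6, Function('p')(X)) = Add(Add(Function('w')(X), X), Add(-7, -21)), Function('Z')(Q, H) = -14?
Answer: 60505626545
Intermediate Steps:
Function('p')(X) = Add(Rational(-19, 6), Mul(Rational(1, 6), X)) (Function('p')(X) = Mul(Rational(1, 6), Add(Add(9, X), Add(-7, -21))) = Mul(Rational(1, 6), Add(Add(9, X), -28)) = Mul(Rational(1, 6), Add(-19, X)) = Add(Rational(-19, 6), Mul(Rational(1, 6), X)))
Mul(Add(Function('p')(Function('Z')(-17, 9)), -412974), Add(-12388, Add(-217114, 82992))) = Mul(Add(Add(Rational(-19, 6), Mul(Rational(1, 6), -14)), -412974), Add(-12388, Add(-217114, 82992))) = Mul(Add(Add(Rational(-19, 6), Rational(-7, 3)), -412974), Add(-12388, -134122)) = Mul(Add(Rational(-11, 2), -412974), -146510) = Mul(Rational(-825959, 2), -146510) = 60505626545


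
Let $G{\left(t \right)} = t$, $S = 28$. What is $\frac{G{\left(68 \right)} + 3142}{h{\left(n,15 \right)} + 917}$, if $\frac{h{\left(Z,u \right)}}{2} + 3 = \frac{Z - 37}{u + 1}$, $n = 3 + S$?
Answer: $\frac{12840}{3641} \approx 3.5265$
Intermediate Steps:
$n = 31$ ($n = 3 + 28 = 31$)
$h{\left(Z,u \right)} = -6 + \frac{2 \left(-37 + Z\right)}{1 + u}$ ($h{\left(Z,u \right)} = -6 + 2 \frac{Z - 37}{u + 1} = -6 + 2 \frac{-37 + Z}{1 + u} = -6 + \frac{2 \left(-37 + Z\right)}{1 + u}$)
$\frac{G{\left(68 \right)} + 3142}{h{\left(n,15 \right)} + 917} = \frac{68 + 3142}{\frac{2 \left(-40 + 31 - 45\right)}{1 + 15} + 917} = \frac{3210}{\frac{2 \left(-40 + 31 - 45\right)}{16} + 917} = \frac{3210}{2 \cdot \frac{1}{16} \left(-54\right) + 917} = \frac{3210}{- \frac{27}{4} + 917} = \frac{3210}{\frac{3641}{4}} = 3210 \cdot \frac{4}{3641} = \frac{12840}{3641}$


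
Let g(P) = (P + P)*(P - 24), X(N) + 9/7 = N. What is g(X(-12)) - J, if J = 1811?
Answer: -40193/49 ≈ -820.27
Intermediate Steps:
X(N) = -9/7 + N
g(P) = 2*P*(-24 + P) (g(P) = (2*P)*(-24 + P) = 2*P*(-24 + P))
g(X(-12)) - J = 2*(-9/7 - 12)*(-24 + (-9/7 - 12)) - 1*1811 = 2*(-93/7)*(-24 - 93/7) - 1811 = 2*(-93/7)*(-261/7) - 1811 = 48546/49 - 1811 = -40193/49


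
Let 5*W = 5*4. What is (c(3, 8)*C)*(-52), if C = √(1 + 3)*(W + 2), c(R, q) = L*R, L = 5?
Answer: -9360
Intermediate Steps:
W = 4 (W = (5*4)/5 = (⅕)*20 = 4)
c(R, q) = 5*R
C = 12 (C = √(1 + 3)*(4 + 2) = √4*6 = 2*6 = 12)
(c(3, 8)*C)*(-52) = ((5*3)*12)*(-52) = (15*12)*(-52) = 180*(-52) = -9360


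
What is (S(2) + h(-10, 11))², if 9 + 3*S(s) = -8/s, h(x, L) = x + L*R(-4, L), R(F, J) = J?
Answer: 102400/9 ≈ 11378.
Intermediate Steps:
h(x, L) = x + L² (h(x, L) = x + L*L = x + L²)
S(s) = -3 - 8/(3*s) (S(s) = -3 + (-8/s)/3 = -3 - 8/(3*s))
(S(2) + h(-10, 11))² = ((-3 - 8/3/2) + (-10 + 11²))² = ((-3 - 8/3*½) + (-10 + 121))² = ((-3 - 4/3) + 111)² = (-13/3 + 111)² = (320/3)² = 102400/9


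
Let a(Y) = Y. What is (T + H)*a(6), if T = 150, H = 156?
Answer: 1836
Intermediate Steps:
(T + H)*a(6) = (150 + 156)*6 = 306*6 = 1836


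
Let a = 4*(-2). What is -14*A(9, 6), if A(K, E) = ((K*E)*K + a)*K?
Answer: -60228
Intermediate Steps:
a = -8
A(K, E) = K*(-8 + E*K**2) (A(K, E) = ((K*E)*K - 8)*K = ((E*K)*K - 8)*K = (E*K**2 - 8)*K = (-8 + E*K**2)*K = K*(-8 + E*K**2))
-14*A(9, 6) = -126*(-8 + 6*9**2) = -126*(-8 + 6*81) = -126*(-8 + 486) = -126*478 = -14*4302 = -60228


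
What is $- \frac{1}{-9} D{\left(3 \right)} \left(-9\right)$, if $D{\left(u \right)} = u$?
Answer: $-3$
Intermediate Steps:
$- \frac{1}{-9} D{\left(3 \right)} \left(-9\right) = - \frac{1}{-9} \cdot 3 \left(-9\right) = \left(-1\right) \left(- \frac{1}{9}\right) 3 \left(-9\right) = \frac{1}{9} \cdot 3 \left(-9\right) = \frac{1}{3} \left(-9\right) = -3$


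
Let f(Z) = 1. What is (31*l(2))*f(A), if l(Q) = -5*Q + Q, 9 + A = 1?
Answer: -248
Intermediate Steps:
A = -8 (A = -9 + 1 = -8)
l(Q) = -4*Q
(31*l(2))*f(A) = (31*(-4*2))*1 = (31*(-8))*1 = -248*1 = -248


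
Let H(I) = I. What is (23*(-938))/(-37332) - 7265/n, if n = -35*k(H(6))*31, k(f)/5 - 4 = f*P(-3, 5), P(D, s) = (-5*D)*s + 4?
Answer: 1405395877/2420186895 ≈ 0.58070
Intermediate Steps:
P(D, s) = 4 - 5*D*s (P(D, s) = -5*D*s + 4 = 4 - 5*D*s)
k(f) = 20 + 395*f (k(f) = 20 + 5*(f*(4 - 5*(-3)*5)) = 20 + 5*(f*(4 + 75)) = 20 + 5*(f*79) = 20 + 5*(79*f) = 20 + 395*f)
n = -2593150 (n = -35*(20 + 395*6)*31 = -35*(20 + 2370)*31 = -35*2390*31 = -83650*31 = -2593150)
(23*(-938))/(-37332) - 7265/n = (23*(-938))/(-37332) - 7265/(-2593150) = -21574*(-1/37332) - 7265*(-1/2593150) = 10787/18666 + 1453/518630 = 1405395877/2420186895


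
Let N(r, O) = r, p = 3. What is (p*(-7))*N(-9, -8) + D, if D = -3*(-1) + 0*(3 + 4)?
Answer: 192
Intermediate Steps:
D = 3 (D = 3 + 0*7 = 3 + 0 = 3)
(p*(-7))*N(-9, -8) + D = (3*(-7))*(-9) + 3 = -21*(-9) + 3 = 189 + 3 = 192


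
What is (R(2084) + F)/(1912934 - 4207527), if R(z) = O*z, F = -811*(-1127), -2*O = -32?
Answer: -947341/2294593 ≈ -0.41286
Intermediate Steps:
O = 16 (O = -½*(-32) = 16)
F = 913997
R(z) = 16*z
(R(2084) + F)/(1912934 - 4207527) = (16*2084 + 913997)/(1912934 - 4207527) = (33344 + 913997)/(-2294593) = 947341*(-1/2294593) = -947341/2294593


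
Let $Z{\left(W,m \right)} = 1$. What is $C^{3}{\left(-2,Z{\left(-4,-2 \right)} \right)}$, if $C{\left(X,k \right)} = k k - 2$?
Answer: $-1$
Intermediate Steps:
$C{\left(X,k \right)} = -2 + k^{2}$ ($C{\left(X,k \right)} = k^{2} - 2 = -2 + k^{2}$)
$C^{3}{\left(-2,Z{\left(-4,-2 \right)} \right)} = \left(-2 + 1^{2}\right)^{3} = \left(-2 + 1\right)^{3} = \left(-1\right)^{3} = -1$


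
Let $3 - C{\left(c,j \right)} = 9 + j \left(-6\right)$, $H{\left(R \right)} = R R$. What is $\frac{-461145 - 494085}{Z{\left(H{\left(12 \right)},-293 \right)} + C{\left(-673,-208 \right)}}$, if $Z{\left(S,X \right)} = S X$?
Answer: $\frac{159205}{7241} \approx 21.987$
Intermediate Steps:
$H{\left(R \right)} = R^{2}$
$C{\left(c,j \right)} = -6 + 6 j$ ($C{\left(c,j \right)} = 3 - \left(9 + j \left(-6\right)\right) = 3 - \left(9 - 6 j\right) = 3 + \left(-9 + 6 j\right) = -6 + 6 j$)
$\frac{-461145 - 494085}{Z{\left(H{\left(12 \right)},-293 \right)} + C{\left(-673,-208 \right)}} = \frac{-461145 - 494085}{12^{2} \left(-293\right) + \left(-6 + 6 \left(-208\right)\right)} = - \frac{955230}{144 \left(-293\right) - 1254} = - \frac{955230}{-42192 - 1254} = - \frac{955230}{-43446} = \left(-955230\right) \left(- \frac{1}{43446}\right) = \frac{159205}{7241}$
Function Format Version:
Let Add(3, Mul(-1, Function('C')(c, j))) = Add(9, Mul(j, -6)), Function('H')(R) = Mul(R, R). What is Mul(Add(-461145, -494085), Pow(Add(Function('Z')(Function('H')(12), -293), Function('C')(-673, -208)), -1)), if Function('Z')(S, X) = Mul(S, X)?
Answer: Rational(159205, 7241) ≈ 21.987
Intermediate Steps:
Function('H')(R) = Pow(R, 2)
Function('C')(c, j) = Add(-6, Mul(6, j)) (Function('C')(c, j) = Add(3, Mul(-1, Add(9, Mul(j, -6)))) = Add(3, Mul(-1, Add(9, Mul(-6, j)))) = Add(3, Add(-9, Mul(6, j))) = Add(-6, Mul(6, j)))
Mul(Add(-461145, -494085), Pow(Add(Function('Z')(Function('H')(12), -293), Function('C')(-673, -208)), -1)) = Mul(Add(-461145, -494085), Pow(Add(Mul(Pow(12, 2), -293), Add(-6, Mul(6, -208))), -1)) = Mul(-955230, Pow(Add(Mul(144, -293), Add(-6, -1248)), -1)) = Mul(-955230, Pow(Add(-42192, -1254), -1)) = Mul(-955230, Pow(-43446, -1)) = Mul(-955230, Rational(-1, 43446)) = Rational(159205, 7241)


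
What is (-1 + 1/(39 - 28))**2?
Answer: 100/121 ≈ 0.82645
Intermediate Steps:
(-1 + 1/(39 - 28))**2 = (-1 + 1/11)**2 = (-10/11)**2 = 100/121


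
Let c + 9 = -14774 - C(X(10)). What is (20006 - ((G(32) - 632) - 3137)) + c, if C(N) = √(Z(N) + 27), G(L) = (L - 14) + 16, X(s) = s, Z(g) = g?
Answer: 8958 - √37 ≈ 8951.9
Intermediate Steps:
G(L) = 2 + L (G(L) = (-14 + L) + 16 = 2 + L)
C(N) = √(27 + N) (C(N) = √(N + 27) = √(27 + N))
c = -14783 - √37 (c = -9 + (-14774 - √(27 + 10)) = -9 + (-14774 - √37) = -14783 - √37 ≈ -14789.)
(20006 - ((G(32) - 632) - 3137)) + c = (20006 - (((2 + 32) - 632) - 3137)) + (-14783 - √37) = (20006 - ((34 - 632) - 3137)) + (-14783 - √37) = (20006 - (-598 - 3137)) + (-14783 - √37) = (20006 - 1*(-3735)) + (-14783 - √37) = (20006 + 3735) + (-14783 - √37) = 23741 + (-14783 - √37) = 8958 - √37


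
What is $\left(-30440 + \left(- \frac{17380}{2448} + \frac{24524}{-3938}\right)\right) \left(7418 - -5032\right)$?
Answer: $- \frac{76146507335675}{200838} \approx -3.7914 \cdot 10^{8}$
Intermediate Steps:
$\left(-30440 + \left(- \frac{17380}{2448} + \frac{24524}{-3938}\right)\right) \left(7418 - -5032\right) = \left(-30440 + \left(\left(-17380\right) \frac{1}{2448} + 24524 \left(- \frac{1}{3938}\right)\right)\right) \left(7418 + 5032\right) = \left(-30440 - \frac{16059649}{1205028}\right) 12450 = \left(- \frac{36697111969}{1205028}\right) 12450 = - \frac{76146507335675}{200838}$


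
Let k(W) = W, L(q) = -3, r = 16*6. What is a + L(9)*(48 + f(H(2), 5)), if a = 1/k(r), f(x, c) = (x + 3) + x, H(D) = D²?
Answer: -16991/96 ≈ -176.99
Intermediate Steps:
r = 96
f(x, c) = 3 + 2*x (f(x, c) = (3 + x) + x = 3 + 2*x)
a = 1/96 ≈ 0.010417
a + L(9)*(48 + f(H(2), 5)) = 1/96 - 3*(48 + (3 + 2*2²)) = 1/96 - 3*(48 + (3 + 2*4)) = 1/96 - 3*(48 + (3 + 8)) = 1/96 - 3*(48 + 11) = 1/96 - 3*59 = 1/96 - 177 = -16991/96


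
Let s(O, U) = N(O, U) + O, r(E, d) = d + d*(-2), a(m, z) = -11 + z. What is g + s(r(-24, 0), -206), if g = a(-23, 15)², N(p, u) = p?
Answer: 16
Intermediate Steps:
r(E, d) = -d (r(E, d) = d - 2*d = -d)
g = 16 (g = (-11 + 15)² = 4² = 16)
s(O, U) = 2*O (s(O, U) = O + O = 2*O)
g + s(r(-24, 0), -206) = 16 + 2*(-1*0) = 16 + 2*0 = 16 + 0 = 16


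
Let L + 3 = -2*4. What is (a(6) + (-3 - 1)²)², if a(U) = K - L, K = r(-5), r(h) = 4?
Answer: 961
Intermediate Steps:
L = -11 (L = -3 - 2*4 = -3 - 8 = -11)
K = 4
a(U) = 15 (a(U) = 4 - 1*(-11) = 4 + 11 = 15)
(a(6) + (-3 - 1)²)² = (15 + (-3 - 1)²)² = (15 + (-4)²)² = (15 + 16)² = 31² = 961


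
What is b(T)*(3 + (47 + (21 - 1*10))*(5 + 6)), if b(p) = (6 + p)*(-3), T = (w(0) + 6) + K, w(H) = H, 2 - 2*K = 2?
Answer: -23076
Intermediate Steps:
K = 0 (K = 1 - ½*2 = 1 - 1 = 0)
T = 6 (T = (0 + 6) + 0 = 6 + 0 = 6)
b(p) = -18 - 3*p
b(T)*(3 + (47 + (21 - 1*10))*(5 + 6)) = (-18 - 3*6)*(3 + (47 + (21 - 1*10))*(5 + 6)) = (-18 - 18)*(3 + (47 + (21 - 10))*11) = -36*(3 + (47 + 11)*11) = -36*(3 + 58*11) = -36*(3 + 638) = -36*641 = -23076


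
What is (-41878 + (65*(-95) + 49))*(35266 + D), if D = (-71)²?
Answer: -1934897228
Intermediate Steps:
D = 5041
(-41878 + (65*(-95) + 49))*(35266 + D) = (-41878 + (65*(-95) + 49))*(35266 + 5041) = (-41878 + (-6175 + 49))*40307 = (-41878 - 6126)*40307 = -48004*40307 = -1934897228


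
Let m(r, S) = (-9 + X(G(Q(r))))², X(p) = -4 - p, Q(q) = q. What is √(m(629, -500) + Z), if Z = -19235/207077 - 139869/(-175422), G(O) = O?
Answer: √2115859009824012229754/71648642 ≈ 642.00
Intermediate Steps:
m(r, S) = (-13 - r)² (m(r, S) = (-9 + (-4 - r))² = (-13 - r)²)
Z = 656138737/931432346 (Z = -19235*1/207077 - 139869*(-1/175422) = -19235/207077 + 46623/58474 = 656138737/931432346 ≈ 0.70444)
√(m(629, -500) + Z) = √((13 + 629)² + 656138737/931432346) = √(642² + 656138737/931432346) = √(412164 + 656138737/931432346) = √(383903537595481/931432346) = √2115859009824012229754/71648642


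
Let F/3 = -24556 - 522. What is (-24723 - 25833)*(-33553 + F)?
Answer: 5499835572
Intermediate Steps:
F = -75234 (F = 3*(-24556 - 522) = 3*(-25078) = -75234)
(-24723 - 25833)*(-33553 + F) = (-24723 - 25833)*(-33553 - 75234) = -50556*(-108787) = 5499835572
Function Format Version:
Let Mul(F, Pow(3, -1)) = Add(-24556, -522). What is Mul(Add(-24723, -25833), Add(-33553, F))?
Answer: 5499835572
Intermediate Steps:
F = -75234 (F = Mul(3, Add(-24556, -522)) = Mul(3, -25078) = -75234)
Mul(Add(-24723, -25833), Add(-33553, F)) = Mul(Add(-24723, -25833), Add(-33553, -75234)) = Mul(-50556, -108787) = 5499835572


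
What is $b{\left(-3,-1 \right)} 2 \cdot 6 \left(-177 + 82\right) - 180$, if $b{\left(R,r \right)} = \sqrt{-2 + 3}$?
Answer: $-1320$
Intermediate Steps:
$b{\left(R,r \right)} = 1$ ($b{\left(R,r \right)} = \sqrt{1} = 1$)
$b{\left(-3,-1 \right)} 2 \cdot 6 \left(-177 + 82\right) - 180 = 1 \cdot 2 \cdot 6 \left(-177 + 82\right) - 180 = 2 \cdot 6 \left(-95\right) - 180 = 12 \left(-95\right) - 180 = -1140 - 180 = -1320$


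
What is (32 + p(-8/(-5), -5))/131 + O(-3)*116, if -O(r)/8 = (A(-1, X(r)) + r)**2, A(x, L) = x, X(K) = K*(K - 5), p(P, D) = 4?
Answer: -1945052/131 ≈ -14848.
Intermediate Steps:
X(K) = K*(-5 + K)
O(r) = -8*(-1 + r)**2
(32 + p(-8/(-5), -5))/131 + O(-3)*116 = (32 + 4)/131 - 8*(-1 - 3)**2*116 = 36*(1/131) - 8*(-4)**2*116 = 36/131 - 8*16*116 = 36/131 - 128*116 = 36/131 - 14848 = -1945052/131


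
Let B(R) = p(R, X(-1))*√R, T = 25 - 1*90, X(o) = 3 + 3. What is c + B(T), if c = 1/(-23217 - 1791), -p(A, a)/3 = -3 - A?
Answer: -1/25008 - 186*I*√65 ≈ -3.9987e-5 - 1499.6*I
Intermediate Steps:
X(o) = 6
p(A, a) = 9 + 3*A (p(A, a) = -3*(-3 - A) = 9 + 3*A)
T = -65 (T = 25 - 90 = -65)
B(R) = √R*(9 + 3*R) (B(R) = (9 + 3*R)*√R = √R*(9 + 3*R))
c = -1/25008 (c = 1/(-25008) = -1/25008 ≈ -3.9987e-5)
c + B(T) = -1/25008 + 3*√(-65)*(3 - 65) = -1/25008 + 3*(I*√65)*(-62) = -1/25008 - 186*I*√65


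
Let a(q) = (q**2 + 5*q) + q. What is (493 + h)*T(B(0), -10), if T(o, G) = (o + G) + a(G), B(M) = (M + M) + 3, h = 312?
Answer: 26565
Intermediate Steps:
B(M) = 3 + 2*M (B(M) = 2*M + 3 = 3 + 2*M)
a(q) = q**2 + 6*q
T(o, G) = G + o + G*(6 + G) (T(o, G) = (o + G) + G*(6 + G) = (G + o) + G*(6 + G) = G + o + G*(6 + G))
(493 + h)*T(B(0), -10) = (493 + 312)*(-10 + (3 + 2*0) - 10*(6 - 10)) = 805*(-10 + (3 + 0) - 10*(-4)) = 805*(-10 + 3 + 40) = 805*33 = 26565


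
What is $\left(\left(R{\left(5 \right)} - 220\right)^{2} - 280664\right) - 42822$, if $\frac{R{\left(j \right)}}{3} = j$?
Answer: $-281461$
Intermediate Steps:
$R{\left(j \right)} = 3 j$
$\left(\left(R{\left(5 \right)} - 220\right)^{2} - 280664\right) - 42822 = \left(\left(3 \cdot 5 - 220\right)^{2} - 280664\right) - 42822 = \left(\left(15 - 220\right)^{2} - 280664\right) - 42822 = \left(\left(-205\right)^{2} - 280664\right) - 42822 = \left(42025 - 280664\right) - 42822 = -238639 - 42822 = -281461$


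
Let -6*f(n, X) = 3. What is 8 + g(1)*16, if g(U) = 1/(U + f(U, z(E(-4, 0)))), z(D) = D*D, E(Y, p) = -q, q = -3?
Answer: 40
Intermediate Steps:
E(Y, p) = 3 (E(Y, p) = -1*(-3) = 3)
z(D) = D²
f(n, X) = -½ (f(n, X) = -⅙*3 = -½)
g(U) = 1/(-½ + U) (g(U) = 1/(U - ½) = 1/(-½ + U))
8 + g(1)*16 = 8 + (2/(-1 + 2*1))*16 = 8 + (2/(-1 + 2))*16 = 8 + (2/1)*16 = 8 + (2*1)*16 = 8 + 2*16 = 8 + 32 = 40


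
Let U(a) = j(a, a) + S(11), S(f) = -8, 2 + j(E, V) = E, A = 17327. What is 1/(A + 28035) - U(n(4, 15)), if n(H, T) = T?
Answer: -226809/45362 ≈ -5.0000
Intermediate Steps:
j(E, V) = -2 + E
U(a) = -10 + a (U(a) = (-2 + a) - 8 = -10 + a)
1/(A + 28035) - U(n(4, 15)) = 1/(17327 + 28035) - (-10 + 15) = 1/45362 - 1*5 = 1/45362 - 5 = -226809/45362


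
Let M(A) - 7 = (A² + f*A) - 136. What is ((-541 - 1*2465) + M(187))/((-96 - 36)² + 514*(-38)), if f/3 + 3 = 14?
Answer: -38005/2108 ≈ -18.029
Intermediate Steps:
f = 33 (f = -9 + 3*14 = -9 + 42 = 33)
M(A) = -129 + A² + 33*A (M(A) = 7 + ((A² + 33*A) - 136) = 7 + (-136 + A² + 33*A) = -129 + A² + 33*A)
((-541 - 1*2465) + M(187))/((-96 - 36)² + 514*(-38)) = ((-541 - 1*2465) + (-129 + 187² + 33*187))/((-96 - 36)² + 514*(-38)) = ((-541 - 2465) + (-129 + 34969 + 6171))/((-132)² - 19532) = (-3006 + 41011)/(17424 - 19532) = 38005/(-2108) = 38005*(-1/2108) = -38005/2108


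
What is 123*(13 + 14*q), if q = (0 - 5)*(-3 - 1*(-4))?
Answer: -7011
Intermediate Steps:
q = -5 (q = -5*(-3 + 4) = -5*1 = -5)
123*(13 + 14*q) = 123*(13 + 14*(-5)) = 123*(13 - 70) = 123*(-57) = -7011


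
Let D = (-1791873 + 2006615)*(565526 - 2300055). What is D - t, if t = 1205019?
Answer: -372477431537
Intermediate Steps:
D = -372476226518 (D = 214742*(-1734529) = -372476226518)
D - t = -372476226518 - 1*1205019 = -372476226518 - 1205019 = -372477431537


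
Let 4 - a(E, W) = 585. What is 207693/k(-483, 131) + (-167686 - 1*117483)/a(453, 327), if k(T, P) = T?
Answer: 116102/1909 ≈ 60.818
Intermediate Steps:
a(E, W) = -581 (a(E, W) = 4 - 1*585 = 4 - 585 = -581)
207693/k(-483, 131) + (-167686 - 1*117483)/a(453, 327) = 207693/(-483) + (-167686 - 1*117483)/(-581) = 207693*(-1/483) + (-167686 - 117483)*(-1/581) = -69231/161 - 285169*(-1/581) = -69231/161 + 285169/581 = 116102/1909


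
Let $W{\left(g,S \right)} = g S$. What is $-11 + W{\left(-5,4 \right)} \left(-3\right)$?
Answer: $49$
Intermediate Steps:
$W{\left(g,S \right)} = S g$
$-11 + W{\left(-5,4 \right)} \left(-3\right) = -11 + 4 \left(-5\right) \left(-3\right) = -11 - -60 = -11 + 60 = 49$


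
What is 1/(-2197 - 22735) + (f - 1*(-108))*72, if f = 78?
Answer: 333889343/24932 ≈ 13392.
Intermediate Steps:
1/(-2197 - 22735) + (f - 1*(-108))*72 = 1/(-2197 - 22735) + (78 - 1*(-108))*72 = 1/(-24932) + (78 + 108)*72 = -1/24932 + 186*72 = -1/24932 + 13392 = 333889343/24932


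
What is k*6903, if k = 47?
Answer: 324441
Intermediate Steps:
k*6903 = 47*6903 = 324441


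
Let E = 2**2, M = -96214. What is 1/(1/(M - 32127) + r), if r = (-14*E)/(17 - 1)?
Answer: -256682/898389 ≈ -0.28571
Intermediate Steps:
E = 4
r = -7/2 (r = (-14*4)/(17 - 1) = -56/16 = -56*1/16 = -7/2 ≈ -3.5000)
1/(1/(M - 32127) + r) = 1/(1/(-96214 - 32127) - 7/2) = 1/(1/(-128341) - 7/2) = 1/(-1/128341 - 7/2) = 1/(-898389/256682) = -256682/898389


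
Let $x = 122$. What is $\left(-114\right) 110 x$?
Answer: $-1529880$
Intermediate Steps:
$\left(-114\right) 110 x = \left(-114\right) 110 \cdot 122 = \left(-12540\right) 122 = -1529880$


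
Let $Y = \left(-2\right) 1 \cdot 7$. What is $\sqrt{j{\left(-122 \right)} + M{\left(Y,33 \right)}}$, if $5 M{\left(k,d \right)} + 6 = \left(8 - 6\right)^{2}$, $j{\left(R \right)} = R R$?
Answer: $\frac{\sqrt{372090}}{5} \approx 122.0$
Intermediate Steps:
$j{\left(R \right)} = R^{2}$
$Y = -14$ ($Y = \left(-2\right) 7 = -14$)
$M{\left(k,d \right)} = - \frac{2}{5}$ ($M{\left(k,d \right)} = - \frac{6}{5} + \frac{\left(8 - 6\right)^{2}}{5} = - \frac{6}{5} + \frac{2^{2}}{5} = - \frac{6}{5} + \frac{1}{5} \cdot 4 = - \frac{6}{5} + \frac{4}{5} = - \frac{2}{5}$)
$\sqrt{j{\left(-122 \right)} + M{\left(Y,33 \right)}} = \sqrt{\left(-122\right)^{2} - \frac{2}{5}} = \sqrt{14884 - \frac{2}{5}} = \sqrt{\frac{74418}{5}} = \frac{\sqrt{372090}}{5}$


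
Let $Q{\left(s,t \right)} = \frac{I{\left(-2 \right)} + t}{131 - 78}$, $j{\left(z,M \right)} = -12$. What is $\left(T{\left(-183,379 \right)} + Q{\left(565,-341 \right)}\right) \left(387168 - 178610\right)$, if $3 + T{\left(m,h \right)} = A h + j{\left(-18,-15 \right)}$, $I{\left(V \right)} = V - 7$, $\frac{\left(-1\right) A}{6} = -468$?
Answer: $\frac{11763328366258}{53} \approx 2.2195 \cdot 10^{11}$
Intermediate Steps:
$A = 2808$ ($A = \left(-6\right) \left(-468\right) = 2808$)
$I{\left(V \right)} = -7 + V$
$Q{\left(s,t \right)} = - \frac{9}{53} + \frac{t}{53}$ ($Q{\left(s,t \right)} = \frac{\left(-7 - 2\right) + t}{131 - 78} = \frac{-9 + t}{53} = \left(-9 + t\right) \frac{1}{53} = - \frac{9}{53} + \frac{t}{53}$)
$T{\left(m,h \right)} = -15 + 2808 h$ ($T{\left(m,h \right)} = -3 + \left(2808 h - 12\right) = -3 + \left(-12 + 2808 h\right) = -15 + 2808 h$)
$\left(T{\left(-183,379 \right)} + Q{\left(565,-341 \right)}\right) \left(387168 - 178610\right) = \left(\left(-15 + 2808 \cdot 379\right) + \left(- \frac{9}{53} + \frac{1}{53} \left(-341\right)\right)\right) \left(387168 - 178610\right) = \left(\left(-15 + 1064232\right) - \frac{350}{53}\right) 208558 = \left(1064217 - \frac{350}{53}\right) 208558 = \frac{56403151}{53} \cdot 208558 = \frac{11763328366258}{53}$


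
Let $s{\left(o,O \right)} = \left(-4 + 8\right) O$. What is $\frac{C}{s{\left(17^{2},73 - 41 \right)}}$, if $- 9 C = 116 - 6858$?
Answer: $\frac{3371}{576} \approx 5.8524$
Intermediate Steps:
$s{\left(o,O \right)} = 4 O$
$C = \frac{6742}{9}$ ($C = - \frac{116 - 6858}{9} = \left(- \frac{1}{9}\right) \left(-6742\right) = \frac{6742}{9} \approx 749.11$)
$\frac{C}{s{\left(17^{2},73 - 41 \right)}} = \frac{6742}{9 \cdot 4 \left(73 - 41\right)} = \frac{6742}{9 \cdot 4 \cdot 32} = \frac{6742}{9 \cdot 128} = \frac{6742}{9} \cdot \frac{1}{128} = \frac{3371}{576}$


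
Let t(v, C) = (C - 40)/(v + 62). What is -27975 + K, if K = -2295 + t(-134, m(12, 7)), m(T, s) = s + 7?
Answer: -1089707/36 ≈ -30270.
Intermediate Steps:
m(T, s) = 7 + s
t(v, C) = (-40 + C)/(62 + v)
K = -82607/36 (K = -2295 + (-40 + (7 + 7))/(62 - 134) = -2295 + (-40 + 14)/(-72) = -2295 - 1/72*(-26) = -2295 + 13/36 = -82607/36 ≈ -2294.6)
-27975 + K = -27975 - 82607/36 = -1089707/36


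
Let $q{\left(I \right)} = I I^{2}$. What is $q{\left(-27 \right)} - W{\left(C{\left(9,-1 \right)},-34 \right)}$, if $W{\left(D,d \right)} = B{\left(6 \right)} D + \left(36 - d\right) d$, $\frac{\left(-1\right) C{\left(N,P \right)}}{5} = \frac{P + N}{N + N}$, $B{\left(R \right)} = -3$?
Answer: $- \frac{51929}{3} \approx -17310.0$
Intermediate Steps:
$C{\left(N,P \right)} = - \frac{5 \left(N + P\right)}{2 N}$ ($C{\left(N,P \right)} = - 5 \frac{P + N}{N + N} = - 5 \frac{N + P}{2 N} = - \frac{5 \left(N + P\right)}{2 N}$)
$W{\left(D,d \right)} = - 3 D + d \left(36 - d\right)$ ($W{\left(D,d \right)} = - 3 D + \left(36 - d\right) d = - 3 D + d \left(36 - d\right)$)
$q{\left(I \right)} = I^{3}$
$q{\left(-27 \right)} - W{\left(C{\left(9,-1 \right)},-34 \right)} = \left(-27\right)^{3} - \left(- \left(-34\right)^{2} - 3 \frac{5 \left(\left(-1\right) 9 - -1\right)}{2 \cdot 9} + 36 \left(-34\right)\right) = -19683 - \left(\left(-1\right) 1156 - 3 \cdot \frac{5}{2} \cdot \frac{1}{9} \left(-9 + 1\right) - 1224\right) = -19683 - \left(-1156 - 3 \cdot \frac{5}{2} \cdot \frac{1}{9} \left(-8\right) - 1224\right) = -19683 - \left(-1156 - - \frac{20}{3} - 1224\right) = -19683 - \left(-1156 + \frac{20}{3} - 1224\right) = -19683 - - \frac{7120}{3} = -19683 + \frac{7120}{3} = - \frac{51929}{3}$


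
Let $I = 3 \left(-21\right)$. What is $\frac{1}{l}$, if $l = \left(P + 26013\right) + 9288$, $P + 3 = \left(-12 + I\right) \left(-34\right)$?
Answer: $\frac{1}{37848} \approx 2.6421 \cdot 10^{-5}$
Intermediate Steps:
$I = -63$
$P = 2547$ ($P = -3 + \left(-12 - 63\right) \left(-34\right) = -3 - -2550 = -3 + 2550 = 2547$)
$l = 37848$ ($l = \left(2547 + 26013\right) + 9288 = 28560 + 9288 = 37848$)
$\frac{1}{l} = \frac{1}{37848}$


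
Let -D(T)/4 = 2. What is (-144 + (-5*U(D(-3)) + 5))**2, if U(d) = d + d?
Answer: 3481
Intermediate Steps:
D(T) = -8 (D(T) = -4*2 = -8)
U(d) = 2*d
(-144 + (-5*U(D(-3)) + 5))**2 = (-144 + (-10*(-8) + 5))**2 = (-144 + (-5*(-16) + 5))**2 = (-144 + (80 + 5))**2 = (-144 + 85)**2 = (-59)**2 = 3481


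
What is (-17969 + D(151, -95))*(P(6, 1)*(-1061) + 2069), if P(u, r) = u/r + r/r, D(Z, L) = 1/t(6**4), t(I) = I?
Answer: 20796025939/216 ≈ 9.6278e+7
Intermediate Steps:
D(Z, L) = 1/1296 (D(Z, L) = 1/(6**4) = 1/1296)
P(u, r) = 1 + u/r (P(u, r) = u/r + 1 = 1 + u/r)
(-17969 + D(151, -95))*(P(6, 1)*(-1061) + 2069) = (-17969 + 1/1296)*(((1 + 6)/1)*(-1061) + 2069) = -23287823*((1*7)*(-1061) + 2069)/1296 = -23287823*(7*(-1061) + 2069)/1296 = -23287823*(-7427 + 2069)/1296 = -23287823/1296*(-5358) = 20796025939/216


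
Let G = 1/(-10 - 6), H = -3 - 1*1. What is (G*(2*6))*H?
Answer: 3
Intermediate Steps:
H = -4 (H = -3 - 1 = -4)
G = -1/16 (G = 1/(-16) = -1/16 ≈ -0.062500)
(G*(2*6))*H = -6/8*(-4) = -1/16*12*(-4) = -3/4*(-4) = 3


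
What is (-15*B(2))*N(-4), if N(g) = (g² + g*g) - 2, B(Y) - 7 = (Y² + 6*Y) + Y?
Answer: -11250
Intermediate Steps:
B(Y) = 7 + Y² + 7*Y (B(Y) = 7 + ((Y² + 6*Y) + Y) = 7 + (Y² + 7*Y) = 7 + Y² + 7*Y)
N(g) = -2 + 2*g² (N(g) = (g² + g²) - 2 = 2*g² - 2 = -2 + 2*g²)
(-15*B(2))*N(-4) = (-15*(7 + 2² + 7*2))*(-2 + 2*(-4)²) = (-15*(7 + 4 + 14))*(-2 + 2*16) = (-15*25)*(-2 + 32) = -375*30 = -11250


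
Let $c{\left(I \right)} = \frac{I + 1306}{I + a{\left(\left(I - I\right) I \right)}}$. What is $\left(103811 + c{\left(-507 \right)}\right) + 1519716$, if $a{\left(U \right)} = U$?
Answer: $\frac{823127390}{507} \approx 1.6235 \cdot 10^{6}$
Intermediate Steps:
$c{\left(I \right)} = \frac{1306 + I}{I}$ ($c{\left(I \right)} = \frac{I + 1306}{I + \left(I - I\right) I} = \frac{1306 + I}{I + 0 I} = \frac{1306 + I}{I + 0} = \frac{1306 + I}{I}$)
$\left(103811 + c{\left(-507 \right)}\right) + 1519716 = \left(103811 + \frac{1306 - 507}{-507}\right) + 1519716 = \left(103811 - \frac{799}{507}\right) + 1519716 = \frac{52631378}{507} + 1519716 = \frac{823127390}{507}$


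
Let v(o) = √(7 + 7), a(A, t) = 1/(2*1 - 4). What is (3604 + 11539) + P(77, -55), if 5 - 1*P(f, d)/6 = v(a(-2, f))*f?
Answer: 15173 - 462*√14 ≈ 13444.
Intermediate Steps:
a(A, t) = -½ (a(A, t) = 1/(2 - 4) = 1/(-2) = -½)
v(o) = √14
P(f, d) = 30 - 6*f*√14 (P(f, d) = 30 - 6*√14*f = 30 - 6*f*√14)
(3604 + 11539) + P(77, -55) = (3604 + 11539) + (30 - 6*77*√14) = 15143 + (30 - 462*√14) = 15173 - 462*√14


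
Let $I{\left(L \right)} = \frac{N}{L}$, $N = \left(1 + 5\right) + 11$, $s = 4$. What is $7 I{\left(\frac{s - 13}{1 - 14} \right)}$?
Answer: $\frac{1547}{9} \approx 171.89$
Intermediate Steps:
$N = 17$ ($N = 6 + 11 = 17$)
$I{\left(L \right)} = \frac{17}{L}$
$7 I{\left(\frac{s - 13}{1 - 14} \right)} = 7 \frac{17}{\left(4 - 13\right) \frac{1}{1 - 14}} = 7 \frac{17}{\left(-9\right) \frac{1}{-13}} = 7 \frac{17}{\left(-9\right) \left(- \frac{1}{13}\right)} = 7 \frac{17}{\frac{9}{13}} = 7 \cdot 17 \cdot \frac{13}{9} = 7 \cdot \frac{221}{9} = \frac{1547}{9}$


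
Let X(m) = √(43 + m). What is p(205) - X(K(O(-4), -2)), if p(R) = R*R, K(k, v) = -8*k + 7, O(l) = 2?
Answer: 42025 - √34 ≈ 42019.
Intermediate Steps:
K(k, v) = 7 - 8*k
p(R) = R²
p(205) - X(K(O(-4), -2)) = 205² - √(43 + (7 - 8*2)) = 42025 - √(43 + (7 - 16)) = 42025 - √(43 - 9) = 42025 - √34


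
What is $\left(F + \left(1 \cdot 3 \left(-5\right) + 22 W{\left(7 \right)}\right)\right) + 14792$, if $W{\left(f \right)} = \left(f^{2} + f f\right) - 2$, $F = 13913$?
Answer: $30802$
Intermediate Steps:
$W{\left(f \right)} = -2 + 2 f^{2}$ ($W{\left(f \right)} = \left(f^{2} + f^{2}\right) - 2 = 2 f^{2} - 2 = -2 + 2 f^{2}$)
$\left(F + \left(1 \cdot 3 \left(-5\right) + 22 W{\left(7 \right)}\right)\right) + 14792 = \left(13913 + \left(1 \cdot 3 \left(-5\right) + 22 \left(-2 + 2 \cdot 7^{2}\right)\right)\right) + 14792 = \left(13913 + \left(3 \left(-5\right) + 22 \left(-2 + 2 \cdot 49\right)\right)\right) + 14792 = \left(13913 - \left(15 - 22 \left(-2 + 98\right)\right)\right) + 14792 = \left(13913 + \left(-15 + 22 \cdot 96\right)\right) + 14792 = \left(13913 + \left(-15 + 2112\right)\right) + 14792 = \left(13913 + 2097\right) + 14792 = 16010 + 14792 = 30802$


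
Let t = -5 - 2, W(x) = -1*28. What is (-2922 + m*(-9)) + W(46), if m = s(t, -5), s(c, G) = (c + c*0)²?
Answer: -3391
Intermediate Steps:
W(x) = -28
t = -7
s(c, G) = c² (s(c, G) = (c + 0)² = c²)
m = 49 (m = (-7)² = 49)
(-2922 + m*(-9)) + W(46) = (-2922 + 49*(-9)) - 28 = (-2922 - 441) - 28 = -3363 - 28 = -3391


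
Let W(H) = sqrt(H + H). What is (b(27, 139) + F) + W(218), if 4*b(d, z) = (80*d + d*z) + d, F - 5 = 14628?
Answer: 16118 + 2*sqrt(109) ≈ 16139.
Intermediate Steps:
F = 14633 (F = 5 + 14628 = 14633)
W(H) = sqrt(2)*sqrt(H) (W(H) = sqrt(2*H) = sqrt(2)*sqrt(H))
b(d, z) = 81*d/4 + d*z/4 (b(d, z) = ((80*d + d*z) + d)/4 = (81*d + d*z)/4 = 81*d/4 + d*z/4)
(b(27, 139) + F) + W(218) = ((1/4)*27*(81 + 139) + 14633) + sqrt(2)*sqrt(218) = ((1/4)*27*220 + 14633) + 2*sqrt(109) = (1485 + 14633) + 2*sqrt(109) = 16118 + 2*sqrt(109)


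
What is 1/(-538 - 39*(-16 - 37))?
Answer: 1/1529 ≈ 0.00065402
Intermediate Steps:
1/(-538 - 39*(-16 - 37)) = 1/(-538 - 39*(-53)) = 1/(-538 + 2067) = 1/1529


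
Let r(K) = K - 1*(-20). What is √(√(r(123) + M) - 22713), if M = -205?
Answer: √(-22713 + I*√62) ≈ 0.026 + 150.71*I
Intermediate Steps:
r(K) = 20 + K (r(K) = K + 20 = 20 + K)
√(√(r(123) + M) - 22713) = √(√((20 + 123) - 205) - 22713) = √(√(143 - 205) - 22713) = √(√(-62) - 22713) = √(I*√62 - 22713) = √(-22713 + I*√62)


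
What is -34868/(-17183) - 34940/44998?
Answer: 484308122/386600317 ≈ 1.2527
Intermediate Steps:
-34868/(-17183) - 34940/44998 = -34868*(-1/17183) - 34940*1/44998 = 34868/17183 - 17470/22499 = 484308122/386600317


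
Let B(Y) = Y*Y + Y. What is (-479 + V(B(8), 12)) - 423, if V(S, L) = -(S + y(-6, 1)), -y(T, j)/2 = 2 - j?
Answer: -972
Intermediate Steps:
B(Y) = Y + Y² (B(Y) = Y² + Y = Y + Y²)
y(T, j) = -4 + 2*j (y(T, j) = -2*(2 - j) = -4 + 2*j)
V(S, L) = 2 - S (V(S, L) = -(S + (-4 + 2*1)) = -(S + (-4 + 2)) = -(S - 2) = -(-2 + S) = 2 - S)
(-479 + V(B(8), 12)) - 423 = (-479 + (2 - 8*(1 + 8))) - 423 = (-479 + (2 - 8*9)) - 423 = (-479 + (2 - 1*72)) - 423 = (-479 + (2 - 72)) - 423 = (-479 - 70) - 423 = -549 - 423 = -972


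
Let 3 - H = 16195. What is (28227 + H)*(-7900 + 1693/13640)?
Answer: -259364616949/2728 ≈ -9.5075e+7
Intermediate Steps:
H = -16192 (H = 3 - 1*16195 = 3 - 16195 = -16192)
(28227 + H)*(-7900 + 1693/13640) = (28227 - 16192)*(-7900 + 1693/13640) = 12035*(-7900 + 1693*(1/13640)) = 12035*(-7900 + 1693/13640) = 12035*(-107754307/13640) = -259364616949/2728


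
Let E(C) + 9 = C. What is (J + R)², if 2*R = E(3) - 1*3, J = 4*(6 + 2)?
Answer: 3025/4 ≈ 756.25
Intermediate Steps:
E(C) = -9 + C
J = 32 (J = 4*8 = 32)
R = -9/2 (R = ((-9 + 3) - 1*3)/2 = (-6 - 3)/2 = (½)*(-9) = -9/2 ≈ -4.5000)
(J + R)² = (32 - 9/2)² = (55/2)² = 3025/4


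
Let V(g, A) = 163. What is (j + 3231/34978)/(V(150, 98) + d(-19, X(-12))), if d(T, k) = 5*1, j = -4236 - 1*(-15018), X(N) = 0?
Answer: 125712009/1958768 ≈ 64.179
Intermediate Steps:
j = 10782 (j = -4236 + 15018 = 10782)
d(T, k) = 5
(j + 3231/34978)/(V(150, 98) + d(-19, X(-12))) = (10782 + 3231/34978)/(163 + 5) = (10782 + 3231*(1/34978))/168 = (10782 + 3231/34978)*(1/168) = (377136027/34978)*(1/168) = 125712009/1958768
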